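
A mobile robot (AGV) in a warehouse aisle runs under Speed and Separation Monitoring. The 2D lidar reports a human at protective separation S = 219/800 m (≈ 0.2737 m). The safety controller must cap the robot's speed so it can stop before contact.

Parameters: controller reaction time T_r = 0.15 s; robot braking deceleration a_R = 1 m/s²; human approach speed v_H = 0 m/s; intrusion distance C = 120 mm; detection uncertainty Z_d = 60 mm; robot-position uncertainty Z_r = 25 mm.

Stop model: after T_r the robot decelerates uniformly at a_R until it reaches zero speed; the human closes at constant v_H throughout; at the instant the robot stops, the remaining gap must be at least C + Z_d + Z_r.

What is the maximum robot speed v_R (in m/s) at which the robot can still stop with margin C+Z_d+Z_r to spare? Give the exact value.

v_R_max = 1/4 m/s = 0.2500 m/s

quadratic (1/2)·v² + (3/20)·v + (-11/160) = 0
  disc = (3/20)² − 4·(1/2)·(-11/160) = 4/25 ; √disc = 2/5
  v_R = (−(3/20) + 2/5) / (2·(1/2)) = 1/4 m/s
check:
T_s = v_R/a_R = (1/4)/1 = 0.2500 s
robot in T_r: 0.2500·0.1500 = 0.0375 m
braking distance = 0.2500²/(2·1.0000) = 0.0312 m
human over T_r+T_s: 0.0000·(0.1500+0.2500) = 0.0000 m
C+Z_d+Z_r = 0.1200+0.0600+0.0250 = 0.2050 m
sum ≈ 0.0375+0.0312+0.0000+0.2050 ≈ 0.2737 m = S ✓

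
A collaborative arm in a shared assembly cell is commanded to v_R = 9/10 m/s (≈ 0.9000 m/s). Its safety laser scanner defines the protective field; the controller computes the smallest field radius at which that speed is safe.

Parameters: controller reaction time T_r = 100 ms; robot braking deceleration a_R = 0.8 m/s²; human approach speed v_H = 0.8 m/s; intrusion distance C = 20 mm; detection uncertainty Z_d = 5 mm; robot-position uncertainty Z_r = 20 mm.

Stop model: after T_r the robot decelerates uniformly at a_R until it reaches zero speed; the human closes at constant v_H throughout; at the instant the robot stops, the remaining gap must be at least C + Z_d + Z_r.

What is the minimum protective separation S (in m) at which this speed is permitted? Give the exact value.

T_s = v_R/a_R = (9/10)/(4/5) = 1.1250 s
reaction-phase robot travel = 0.9000·0.1000 = 0.0900 m
robot under decel: 0.9000²/(2·0.8000) = 0.5062 m
human over T_r+T_s: 0.8000·(0.1000+1.1250) = 0.9800 m
C+Z_d+Z_r = 0.0200+0.0050+0.0200 = 0.0450 m
S_min ≈ 0.0900+0.5062+0.9800+0.0450  ⇒  S_min = 1297/800 m

S_min = 1297/800 m = 1.6213 m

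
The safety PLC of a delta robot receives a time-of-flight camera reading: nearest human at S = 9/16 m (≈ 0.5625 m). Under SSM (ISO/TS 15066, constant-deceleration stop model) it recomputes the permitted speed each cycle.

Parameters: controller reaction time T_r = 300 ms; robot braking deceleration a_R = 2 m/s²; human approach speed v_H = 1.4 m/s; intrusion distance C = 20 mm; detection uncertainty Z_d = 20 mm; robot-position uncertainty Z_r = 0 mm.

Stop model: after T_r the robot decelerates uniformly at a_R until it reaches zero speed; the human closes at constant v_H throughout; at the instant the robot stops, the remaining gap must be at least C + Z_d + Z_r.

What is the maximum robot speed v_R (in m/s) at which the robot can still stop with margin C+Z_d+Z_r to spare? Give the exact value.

collect terms ⇒ (1/4)·v_R² + (1)·v_R + (-41/400) = 0
  disc = (1)² − 4·(1/4)·(-41/400) = 441/400 ; √disc = 21/20
  v_R = (−(1) + 21/20) / (2·(1/4)) = 1/10 m/s
check:
braking lasts T_s = (1/10)/2 = 0.0500 s
reaction-phase robot travel = 0.1000·0.3000 = 0.0300 m
robot covers 0.1000·0.0500 − ½·2.0000·0.0500² = 0.0025 m while stopping
human closes 1.4000·0.3500 = 0.4900 m
residual clearance needed = 0.0200+0.0200+0.0000 = 0.0400 m
sum ≈ 0.0300+0.0025+0.4900+0.0400 ≈ 0.5625 m = S ✓

v_R_max = 1/10 m/s = 0.1000 m/s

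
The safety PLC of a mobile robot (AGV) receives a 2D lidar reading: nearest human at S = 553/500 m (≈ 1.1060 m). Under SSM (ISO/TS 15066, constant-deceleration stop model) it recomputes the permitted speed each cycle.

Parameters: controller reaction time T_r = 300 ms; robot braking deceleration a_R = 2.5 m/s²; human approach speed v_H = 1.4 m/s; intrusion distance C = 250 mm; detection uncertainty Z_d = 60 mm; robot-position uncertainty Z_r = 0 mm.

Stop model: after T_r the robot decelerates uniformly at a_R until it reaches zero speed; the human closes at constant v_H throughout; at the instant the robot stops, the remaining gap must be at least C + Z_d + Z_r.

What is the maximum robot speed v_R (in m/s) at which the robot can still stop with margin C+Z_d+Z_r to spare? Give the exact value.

quadratic (1/5)·v² + (43/50)·v + (-47/125) = 0
  disc = (43/50)² − 4·(1/5)·(-47/125) = 2601/2500 ; √disc = 51/50
  v_R = (−(43/50) + 51/50) / (2·(1/5)) = 2/5 m/s
check:
braking lasts T_s = (2/5)/(5/2) = 0.1600 s
robot in T_r: 0.4000·0.3000 = 0.1200 m
robot covers 0.4000·0.1600 − ½·2.5000·0.1600² = 0.0320 m while stopping
person approaches 1.4000·(0.3000+0.1600) = 0.6440 m
margins: 0.2500+0.0600+0.0000 = 0.3100 m
sum ≈ 0.1200+0.0320+0.6440+0.3100 ≈ 1.1060 m = S ✓

v_R_max = 2/5 m/s = 0.4000 m/s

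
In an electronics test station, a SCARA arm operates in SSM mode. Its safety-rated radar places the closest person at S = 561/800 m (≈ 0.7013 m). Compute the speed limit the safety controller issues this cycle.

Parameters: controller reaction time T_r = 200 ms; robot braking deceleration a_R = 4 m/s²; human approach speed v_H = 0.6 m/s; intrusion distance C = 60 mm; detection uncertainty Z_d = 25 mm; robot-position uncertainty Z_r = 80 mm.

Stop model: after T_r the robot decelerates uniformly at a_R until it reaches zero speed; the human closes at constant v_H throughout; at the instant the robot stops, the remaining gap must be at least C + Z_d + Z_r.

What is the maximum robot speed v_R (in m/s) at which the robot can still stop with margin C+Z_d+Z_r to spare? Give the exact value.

at the boundary: (1/8)·v² + (7/20)·v + (-333/800) = 0
  disc = (7/20)² − 4·(1/8)·(-333/800) = 529/1600 ; √disc = 23/40
  v_R = (−(7/20) + 23/40) / (2·(1/8)) = 9/10 m/s
check:
T_s = v_R/a_R = (9/10)/4 = 0.2250 s
reaction-phase robot travel = 0.9000·0.2000 = 0.1800 m
braking distance = 0.9000²/(2·4.0000) = 0.1013 m
human closes 0.6000·0.4250 = 0.2550 m
margins: 0.0600+0.0250+0.0800 = 0.1650 m
sum ≈ 0.1800+0.1013+0.2550+0.1650 ≈ 0.7013 m = S ✓

v_R_max = 9/10 m/s = 0.9000 m/s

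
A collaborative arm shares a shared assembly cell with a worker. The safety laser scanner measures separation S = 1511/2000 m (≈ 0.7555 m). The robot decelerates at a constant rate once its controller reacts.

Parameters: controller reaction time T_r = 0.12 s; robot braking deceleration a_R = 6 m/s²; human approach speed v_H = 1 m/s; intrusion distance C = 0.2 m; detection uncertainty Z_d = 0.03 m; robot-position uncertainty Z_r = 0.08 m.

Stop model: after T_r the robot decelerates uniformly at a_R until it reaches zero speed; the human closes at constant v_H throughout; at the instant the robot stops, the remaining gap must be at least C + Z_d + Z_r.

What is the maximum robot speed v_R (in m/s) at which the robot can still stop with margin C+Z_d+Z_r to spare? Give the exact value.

v_R_max = 9/10 m/s = 0.9000 m/s

collect terms ⇒ (1/12)·v_R² + (43/150)·v_R + (-651/2000) = 0
  disc = (43/150)² − 4·(1/12)·(-651/2000) = 17161/90000 ; √disc = 131/300
  v_R = (−(43/150) + 131/300) / (2·(1/12)) = 9/10 m/s
check:
braking lasts T_s = (9/10)/6 = 0.1500 s
robot covers v_R·T_r = 0.9000·0.1200 = 0.1080 m before braking
robot under decel: 0.9000²/(2·6.0000) = 0.0675 m
human over T_r+T_s: 1.0000·(0.1200+0.1500) = 0.2700 m
C+Z_d+Z_r = 0.2000+0.0300+0.0800 = 0.3100 m
sum ≈ 0.1080+0.0675+0.2700+0.3100 ≈ 0.7555 m = S ✓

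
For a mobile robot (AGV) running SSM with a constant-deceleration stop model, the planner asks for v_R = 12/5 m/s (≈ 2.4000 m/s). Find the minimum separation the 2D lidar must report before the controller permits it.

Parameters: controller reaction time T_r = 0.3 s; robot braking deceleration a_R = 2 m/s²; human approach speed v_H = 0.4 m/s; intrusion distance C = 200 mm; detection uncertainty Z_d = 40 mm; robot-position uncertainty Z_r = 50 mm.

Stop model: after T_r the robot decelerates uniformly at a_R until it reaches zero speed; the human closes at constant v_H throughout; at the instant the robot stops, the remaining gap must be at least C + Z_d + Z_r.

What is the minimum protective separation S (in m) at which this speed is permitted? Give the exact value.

stop time T_s = (12/5)/2 = 1.2000 s
robot covers v_R·T_r = 2.4000·0.3000 = 0.7200 m before braking
braking distance = 2.4000²/(2·2.0000) = 1.4400 m
human over T_r+T_s: 0.4000·(0.3000+1.2000) = 0.6000 m
residual clearance needed = 0.2000+0.0400+0.0500 = 0.2900 m
S_min ≈ 0.7200+1.4400+0.6000+0.2900  ⇒  S_min = 61/20 m

S_min = 61/20 m = 3.0500 m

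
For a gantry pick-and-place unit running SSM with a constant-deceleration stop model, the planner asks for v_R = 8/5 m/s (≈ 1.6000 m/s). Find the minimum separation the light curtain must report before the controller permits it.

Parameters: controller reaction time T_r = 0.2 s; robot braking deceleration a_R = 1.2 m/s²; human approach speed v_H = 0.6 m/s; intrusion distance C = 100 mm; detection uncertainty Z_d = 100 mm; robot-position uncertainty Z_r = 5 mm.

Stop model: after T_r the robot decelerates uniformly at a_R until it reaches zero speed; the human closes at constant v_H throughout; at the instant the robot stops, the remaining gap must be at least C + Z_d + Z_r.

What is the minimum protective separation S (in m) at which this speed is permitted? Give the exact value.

S_min = 1507/600 m = 2.5117 m

stop time T_s = (8/5)/(6/5) = 1.3333 s
reaction-phase robot travel = 1.6000·0.2000 = 0.3200 m
braking distance = 1.6000²/(2·1.2000) = 1.0667 m
human over T_r+T_s: 0.6000·(0.2000+1.3333) = 0.9200 m
residual clearance needed = 0.1000+0.1000+0.0050 = 0.2050 m
S_min ≈ 0.3200+1.0667+0.9200+0.2050  ⇒  S_min = 1507/600 m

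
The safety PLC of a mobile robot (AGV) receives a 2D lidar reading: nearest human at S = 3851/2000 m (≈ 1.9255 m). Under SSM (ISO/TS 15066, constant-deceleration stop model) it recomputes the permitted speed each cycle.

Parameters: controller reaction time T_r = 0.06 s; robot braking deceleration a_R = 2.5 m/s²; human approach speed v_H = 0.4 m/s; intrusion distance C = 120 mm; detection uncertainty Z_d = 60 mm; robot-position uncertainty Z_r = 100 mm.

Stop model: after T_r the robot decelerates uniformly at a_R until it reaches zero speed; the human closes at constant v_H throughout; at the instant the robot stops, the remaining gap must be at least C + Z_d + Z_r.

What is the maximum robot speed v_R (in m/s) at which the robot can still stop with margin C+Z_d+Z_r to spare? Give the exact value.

v_R_max = 47/20 m/s = 2.3500 m/s

quadratic (1/5)·v² + (11/50)·v + (-3243/2000) = 0
  disc = (11/50)² − 4·(1/5)·(-3243/2000) = 841/625 ; √disc = 29/25
  v_R = (−(11/50) + 29/25) / (2·(1/5)) = 47/20 m/s
check:
braking lasts T_s = (47/20)/(5/2) = 0.9400 s
robot covers v_R·T_r = 2.3500·0.0600 = 0.1410 m before braking
braking distance = 2.3500²/(2·2.5000) = 1.1045 m
person approaches 0.4000·(0.0600+0.9400) = 0.4000 m
C+Z_d+Z_r = 0.1200+0.0600+0.1000 = 0.2800 m
sum ≈ 0.1410+1.1045+0.4000+0.2800 ≈ 1.9255 m = S ✓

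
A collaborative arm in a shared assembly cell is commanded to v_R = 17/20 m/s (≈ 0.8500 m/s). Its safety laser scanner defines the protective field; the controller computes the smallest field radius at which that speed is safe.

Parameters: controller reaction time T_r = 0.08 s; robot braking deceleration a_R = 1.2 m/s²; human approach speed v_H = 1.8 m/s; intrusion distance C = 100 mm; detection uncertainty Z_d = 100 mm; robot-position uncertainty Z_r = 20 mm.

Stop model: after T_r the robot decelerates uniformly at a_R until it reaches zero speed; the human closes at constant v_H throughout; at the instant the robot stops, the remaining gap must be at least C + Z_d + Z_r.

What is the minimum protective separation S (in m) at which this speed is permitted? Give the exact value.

stop time T_s = (17/20)/(6/5) = 0.7083 s
reaction-phase robot travel = 0.8500·0.0800 = 0.0680 m
braking distance = 0.8500²/(2·1.2000) = 0.3010 m
human over T_r+T_s: 1.8000·(0.0800+0.7083) = 1.4190 m
residual clearance needed = 0.1000+0.1000+0.0200 = 0.2200 m
S_min ≈ 0.0680+0.3010+1.4190+0.2200  ⇒  S_min = 48193/24000 m

S_min = 48193/24000 m = 2.0080 m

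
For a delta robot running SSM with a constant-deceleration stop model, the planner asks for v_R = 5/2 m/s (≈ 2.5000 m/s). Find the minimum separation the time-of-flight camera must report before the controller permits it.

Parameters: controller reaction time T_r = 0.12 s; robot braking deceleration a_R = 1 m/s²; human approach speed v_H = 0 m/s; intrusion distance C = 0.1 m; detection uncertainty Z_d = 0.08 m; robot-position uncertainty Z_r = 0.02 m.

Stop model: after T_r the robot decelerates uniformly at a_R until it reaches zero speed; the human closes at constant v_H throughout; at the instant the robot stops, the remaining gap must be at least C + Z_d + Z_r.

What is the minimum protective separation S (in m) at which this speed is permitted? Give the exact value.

braking lasts T_s = (5/2)/1 = 2.5000 s
robot covers v_R·T_r = 2.5000·0.1200 = 0.3000 m before braking
robot covers 2.5000·2.5000 − ½·1.0000·2.5000² = 3.1250 m while stopping
human closes 0.0000·2.6200 = 0.0000 m
residual clearance needed = 0.1000+0.0800+0.0200 = 0.2000 m
S_min ≈ 0.3000+3.1250+0.0000+0.2000  ⇒  S_min = 29/8 m

S_min = 29/8 m = 3.6250 m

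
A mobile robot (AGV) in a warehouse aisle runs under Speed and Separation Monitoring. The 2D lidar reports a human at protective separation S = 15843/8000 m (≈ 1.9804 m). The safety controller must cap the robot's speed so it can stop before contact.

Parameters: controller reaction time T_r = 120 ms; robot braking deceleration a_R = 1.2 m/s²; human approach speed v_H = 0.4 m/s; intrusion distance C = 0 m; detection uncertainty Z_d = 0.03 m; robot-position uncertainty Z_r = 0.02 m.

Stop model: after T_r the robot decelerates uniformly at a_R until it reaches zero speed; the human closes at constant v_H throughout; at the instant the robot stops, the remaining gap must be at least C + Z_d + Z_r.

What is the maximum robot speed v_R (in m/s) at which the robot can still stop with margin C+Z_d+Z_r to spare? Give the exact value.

quadratic (5/12)·v² + (34/75)·v + (-15059/8000) = 0
  disc = (34/75)² − 4·(5/12)·(-15059/8000) = 1203409/360000 ; √disc = 1097/600
  v_R = (−(34/75) + 1097/600) / (2·(5/12)) = 33/20 m/s
check:
stop time T_s = (33/20)/(6/5) = 1.3750 s
reaction-phase robot travel = 1.6500·0.1200 = 0.1980 m
robot covers 1.6500·1.3750 − ½·1.2000·1.3750² = 1.1344 m while stopping
person approaches 0.4000·(0.1200+1.3750) = 0.5980 m
margins: 0.0000+0.0300+0.0200 = 0.0500 m
sum ≈ 0.1980+1.1344+0.5980+0.0500 ≈ 1.9804 m = S ✓

v_R_max = 33/20 m/s = 1.6500 m/s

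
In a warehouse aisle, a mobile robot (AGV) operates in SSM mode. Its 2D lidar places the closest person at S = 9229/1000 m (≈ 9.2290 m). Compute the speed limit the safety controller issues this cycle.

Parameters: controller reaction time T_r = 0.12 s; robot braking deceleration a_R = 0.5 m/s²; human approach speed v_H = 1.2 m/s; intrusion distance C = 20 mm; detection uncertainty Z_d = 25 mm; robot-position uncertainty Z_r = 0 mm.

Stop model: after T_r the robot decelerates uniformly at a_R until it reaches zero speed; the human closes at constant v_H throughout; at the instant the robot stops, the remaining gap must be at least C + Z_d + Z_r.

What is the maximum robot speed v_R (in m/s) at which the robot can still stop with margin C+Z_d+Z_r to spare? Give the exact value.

v_R_max = 2 m/s = 2.0000 m/s

collect terms ⇒ (1)·v_R² + (63/25)·v_R + (-226/25) = 0
  disc = (63/25)² − 4·(1)·(-226/25) = 26569/625 ; √disc = 163/25
  v_R = (−(63/25) + 163/25) / (2·(1)) = 2 m/s
check:
stop time T_s = 2/(1/2) = 4.0000 s
reaction-phase robot travel = 2.0000·0.1200 = 0.2400 m
robot covers 2.0000·4.0000 − ½·0.5000·4.0000² = 4.0000 m while stopping
human over T_r+T_s: 1.2000·(0.1200+4.0000) = 4.9440 m
margins: 0.0200+0.0250+0.0000 = 0.0450 m
sum ≈ 0.2400+4.0000+4.9440+0.0450 ≈ 9.2290 m = S ✓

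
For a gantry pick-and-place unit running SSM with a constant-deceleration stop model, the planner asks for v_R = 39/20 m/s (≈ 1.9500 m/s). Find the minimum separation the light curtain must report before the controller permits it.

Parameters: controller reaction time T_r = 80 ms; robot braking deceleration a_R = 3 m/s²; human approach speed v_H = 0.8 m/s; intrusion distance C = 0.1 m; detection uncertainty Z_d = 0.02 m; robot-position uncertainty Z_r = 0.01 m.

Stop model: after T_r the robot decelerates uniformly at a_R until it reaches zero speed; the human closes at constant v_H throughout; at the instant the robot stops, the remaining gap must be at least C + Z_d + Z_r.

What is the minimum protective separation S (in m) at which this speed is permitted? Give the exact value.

T_s = v_R/a_R = (39/20)/3 = 0.6500 s
robot in T_r: 1.9500·0.0800 = 0.1560 m
robot under decel: 1.9500²/(2·3.0000) = 0.6338 m
person approaches 0.8000·(0.0800+0.6500) = 0.5840 m
margins: 0.1000+0.0200+0.0100 = 0.1300 m
S_min ≈ 0.1560+0.6338+0.5840+0.1300  ⇒  S_min = 1203/800 m

S_min = 1203/800 m = 1.5037 m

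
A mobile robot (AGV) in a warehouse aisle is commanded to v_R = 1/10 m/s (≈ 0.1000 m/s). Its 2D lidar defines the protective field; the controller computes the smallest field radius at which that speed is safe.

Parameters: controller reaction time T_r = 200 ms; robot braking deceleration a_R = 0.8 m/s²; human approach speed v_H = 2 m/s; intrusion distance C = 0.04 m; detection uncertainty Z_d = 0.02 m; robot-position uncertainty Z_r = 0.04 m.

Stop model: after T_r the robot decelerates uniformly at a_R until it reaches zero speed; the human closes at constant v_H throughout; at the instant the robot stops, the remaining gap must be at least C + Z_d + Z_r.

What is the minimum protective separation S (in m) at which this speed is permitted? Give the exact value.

braking lasts T_s = (1/10)/(4/5) = 0.1250 s
reaction-phase robot travel = 0.1000·0.2000 = 0.0200 m
braking distance = 0.1000²/(2·0.8000) = 0.0063 m
person approaches 2.0000·(0.2000+0.1250) = 0.6500 m
margins: 0.0400+0.0200+0.0400 = 0.1000 m
S_min ≈ 0.0200+0.0063+0.6500+0.1000  ⇒  S_min = 621/800 m

S_min = 621/800 m = 0.7762 m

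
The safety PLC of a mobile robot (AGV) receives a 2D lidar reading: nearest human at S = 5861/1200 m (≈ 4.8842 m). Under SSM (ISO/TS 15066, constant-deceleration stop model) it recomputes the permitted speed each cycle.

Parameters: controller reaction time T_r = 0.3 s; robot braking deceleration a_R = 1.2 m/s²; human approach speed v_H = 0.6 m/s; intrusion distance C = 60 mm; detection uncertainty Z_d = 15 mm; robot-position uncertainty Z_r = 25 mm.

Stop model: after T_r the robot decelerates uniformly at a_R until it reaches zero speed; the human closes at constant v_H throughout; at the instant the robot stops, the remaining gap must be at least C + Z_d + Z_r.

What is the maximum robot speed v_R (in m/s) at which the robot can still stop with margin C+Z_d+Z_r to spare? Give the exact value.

v_R_max = 5/2 m/s = 2.5000 m/s

quadratic (5/12)·v² + (4/5)·v + (-221/48) = 0
  disc = (4/5)² − 4·(5/12)·(-221/48) = 29929/3600 ; √disc = 173/60
  v_R = (−(4/5) + 173/60) / (2·(5/12)) = 5/2 m/s
check:
T_s = v_R/a_R = (5/2)/(6/5) = 2.0833 s
reaction-phase robot travel = 2.5000·0.3000 = 0.7500 m
robot covers 2.5000·2.0833 − ½·1.2000·2.0833² = 2.6042 m while stopping
human closes 0.6000·2.3833 = 1.4300 m
C+Z_d+Z_r = 0.0600+0.0150+0.0250 = 0.1000 m
sum ≈ 0.7500+2.6042+1.4300+0.1000 ≈ 4.8842 m = S ✓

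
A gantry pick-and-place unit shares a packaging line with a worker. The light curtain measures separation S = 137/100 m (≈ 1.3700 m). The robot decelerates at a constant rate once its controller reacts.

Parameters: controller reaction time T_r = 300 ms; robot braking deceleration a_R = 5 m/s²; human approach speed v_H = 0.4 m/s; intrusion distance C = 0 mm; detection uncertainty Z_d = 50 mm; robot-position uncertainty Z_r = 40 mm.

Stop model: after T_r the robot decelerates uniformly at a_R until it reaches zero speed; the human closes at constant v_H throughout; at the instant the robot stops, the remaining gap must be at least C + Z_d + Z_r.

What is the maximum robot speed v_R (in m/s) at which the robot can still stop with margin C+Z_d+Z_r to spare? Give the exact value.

collect terms ⇒ (1/10)·v_R² + (19/50)·v_R + (-29/25) = 0
  disc = (19/50)² − 4·(1/10)·(-29/25) = 1521/2500 ; √disc = 39/50
  v_R = (−(19/50) + 39/50) / (2·(1/10)) = 2 m/s
check:
T_s = v_R/a_R = 2/5 = 0.4000 s
robot covers v_R·T_r = 2.0000·0.3000 = 0.6000 m before braking
robot under decel: 2.0000²/(2·5.0000) = 0.4000 m
person approaches 0.4000·(0.3000+0.4000) = 0.2800 m
margins: 0.0000+0.0500+0.0400 = 0.0900 m
sum ≈ 0.6000+0.4000+0.2800+0.0900 ≈ 1.3700 m = S ✓

v_R_max = 2 m/s = 2.0000 m/s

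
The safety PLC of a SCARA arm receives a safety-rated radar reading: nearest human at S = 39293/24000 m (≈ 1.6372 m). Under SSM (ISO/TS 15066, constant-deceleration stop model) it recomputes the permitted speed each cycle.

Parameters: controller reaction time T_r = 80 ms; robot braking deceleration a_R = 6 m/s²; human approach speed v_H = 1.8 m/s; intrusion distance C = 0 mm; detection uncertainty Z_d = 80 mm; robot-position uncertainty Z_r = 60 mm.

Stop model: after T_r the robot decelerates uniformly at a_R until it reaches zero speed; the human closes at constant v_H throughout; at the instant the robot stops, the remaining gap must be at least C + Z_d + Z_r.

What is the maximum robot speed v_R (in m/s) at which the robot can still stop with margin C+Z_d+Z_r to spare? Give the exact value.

at the boundary: (1/12)·v² + (19/50)·v + (-32477/24000) = 0
  disc = (19/50)² − 4·(1/12)·(-32477/24000) = 214369/360000 ; √disc = 463/600
  v_R = (−(19/50) + 463/600) / (2·(1/12)) = 47/20 m/s
check:
stop time T_s = (47/20)/6 = 0.3917 s
robot in T_r: 2.3500·0.0800 = 0.1880 m
robot covers 2.3500·0.3917 − ½·6.0000·0.3917² = 0.4602 m while stopping
person approaches 1.8000·(0.0800+0.3917) = 0.8490 m
margins: 0.0000+0.0800+0.0600 = 0.1400 m
sum ≈ 0.1880+0.4602+0.8490+0.1400 ≈ 1.6372 m = S ✓

v_R_max = 47/20 m/s = 2.3500 m/s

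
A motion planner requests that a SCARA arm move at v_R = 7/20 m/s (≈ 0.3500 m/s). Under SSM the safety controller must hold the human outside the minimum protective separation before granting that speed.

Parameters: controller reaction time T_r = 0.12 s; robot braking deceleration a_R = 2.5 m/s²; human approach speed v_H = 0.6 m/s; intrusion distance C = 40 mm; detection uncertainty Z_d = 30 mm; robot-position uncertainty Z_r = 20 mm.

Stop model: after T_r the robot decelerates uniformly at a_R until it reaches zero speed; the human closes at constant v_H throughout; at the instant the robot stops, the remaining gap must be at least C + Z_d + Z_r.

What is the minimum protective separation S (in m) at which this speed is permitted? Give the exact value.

braking lasts T_s = (7/20)/(5/2) = 0.1400 s
reaction-phase robot travel = 0.3500·0.1200 = 0.0420 m
robot covers 0.3500·0.1400 − ½·2.5000·0.1400² = 0.0245 m while stopping
person approaches 0.6000·(0.1200+0.1400) = 0.1560 m
margins: 0.0400+0.0300+0.0200 = 0.0900 m
S_min ≈ 0.0420+0.0245+0.1560+0.0900  ⇒  S_min = 5/16 m

S_min = 5/16 m = 0.3125 m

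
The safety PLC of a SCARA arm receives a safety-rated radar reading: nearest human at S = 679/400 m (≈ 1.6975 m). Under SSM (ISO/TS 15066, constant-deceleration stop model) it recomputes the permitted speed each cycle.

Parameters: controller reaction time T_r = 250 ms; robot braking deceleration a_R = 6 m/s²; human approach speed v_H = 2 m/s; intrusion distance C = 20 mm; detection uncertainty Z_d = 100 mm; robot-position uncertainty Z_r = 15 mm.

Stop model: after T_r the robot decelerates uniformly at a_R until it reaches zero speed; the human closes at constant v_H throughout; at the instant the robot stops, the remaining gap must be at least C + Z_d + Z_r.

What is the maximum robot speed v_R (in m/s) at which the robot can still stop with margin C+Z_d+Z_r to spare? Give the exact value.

v_R_max = 3/2 m/s = 1.5000 m/s

quadratic (1/12)·v² + (7/12)·v + (-17/16) = 0
  disc = (7/12)² − 4·(1/12)·(-17/16) = 25/36 ; √disc = 5/6
  v_R = (−(7/12) + 5/6) / (2·(1/12)) = 3/2 m/s
check:
stop time T_s = (3/2)/6 = 0.2500 s
robot covers v_R·T_r = 1.5000·0.2500 = 0.3750 m before braking
braking distance = 1.5000²/(2·6.0000) = 0.1875 m
person approaches 2.0000·(0.2500+0.2500) = 1.0000 m
margins: 0.0200+0.1000+0.0150 = 0.1350 m
sum ≈ 0.3750+0.1875+1.0000+0.1350 ≈ 1.6975 m = S ✓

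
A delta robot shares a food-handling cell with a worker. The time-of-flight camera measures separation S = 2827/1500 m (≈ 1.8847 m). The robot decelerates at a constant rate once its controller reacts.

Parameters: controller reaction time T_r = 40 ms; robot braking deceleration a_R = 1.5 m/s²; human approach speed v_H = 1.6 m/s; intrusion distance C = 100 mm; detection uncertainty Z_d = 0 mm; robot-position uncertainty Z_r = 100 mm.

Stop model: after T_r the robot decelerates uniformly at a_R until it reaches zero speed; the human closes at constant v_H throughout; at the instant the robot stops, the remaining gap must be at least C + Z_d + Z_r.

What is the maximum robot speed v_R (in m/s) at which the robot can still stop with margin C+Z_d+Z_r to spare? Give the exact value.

v_R_max = 11/10 m/s = 1.1000 m/s

at the boundary: (1/3)·v² + (83/75)·v + (-2431/1500) = 0
  disc = (83/75)² − 4·(1/3)·(-2431/1500) = 2116/625 ; √disc = 46/25
  v_R = (−(83/75) + 46/25) / (2·(1/3)) = 11/10 m/s
check:
stop time T_s = (11/10)/(3/2) = 0.7333 s
robot covers v_R·T_r = 1.1000·0.0400 = 0.0440 m before braking
robot under decel: 1.1000²/(2·1.5000) = 0.4033 m
human closes 1.6000·0.7733 = 1.2373 m
margins: 0.1000+0.0000+0.1000 = 0.2000 m
sum ≈ 0.0440+0.4033+1.2373+0.2000 ≈ 1.8847 m = S ✓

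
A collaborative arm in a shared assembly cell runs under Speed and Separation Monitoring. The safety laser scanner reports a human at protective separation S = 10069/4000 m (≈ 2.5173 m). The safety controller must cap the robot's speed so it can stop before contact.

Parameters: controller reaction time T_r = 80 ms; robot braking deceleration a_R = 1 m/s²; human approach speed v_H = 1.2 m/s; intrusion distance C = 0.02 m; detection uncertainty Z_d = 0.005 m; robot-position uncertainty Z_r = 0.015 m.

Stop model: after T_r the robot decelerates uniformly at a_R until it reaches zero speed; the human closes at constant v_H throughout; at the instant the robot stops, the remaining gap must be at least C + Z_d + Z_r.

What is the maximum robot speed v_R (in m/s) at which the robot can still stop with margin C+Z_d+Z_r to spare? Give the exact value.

at the boundary: (1/2)·v² + (32/25)·v + (-381/160) = 0
  disc = (32/25)² − 4·(1/2)·(-381/160) = 64009/10000 ; √disc = 253/100
  v_R = (−(32/25) + 253/100) / (2·(1/2)) = 5/4 m/s
check:
braking lasts T_s = (5/4)/1 = 1.2500 s
robot covers v_R·T_r = 1.2500·0.0800 = 0.1000 m before braking
braking distance = 1.2500²/(2·1.0000) = 0.7812 m
person approaches 1.2000·(0.0800+1.2500) = 1.5960 m
margins: 0.0200+0.0050+0.0150 = 0.0400 m
sum ≈ 0.1000+0.7812+1.5960+0.0400 ≈ 2.5173 m = S ✓

v_R_max = 5/4 m/s = 1.2500 m/s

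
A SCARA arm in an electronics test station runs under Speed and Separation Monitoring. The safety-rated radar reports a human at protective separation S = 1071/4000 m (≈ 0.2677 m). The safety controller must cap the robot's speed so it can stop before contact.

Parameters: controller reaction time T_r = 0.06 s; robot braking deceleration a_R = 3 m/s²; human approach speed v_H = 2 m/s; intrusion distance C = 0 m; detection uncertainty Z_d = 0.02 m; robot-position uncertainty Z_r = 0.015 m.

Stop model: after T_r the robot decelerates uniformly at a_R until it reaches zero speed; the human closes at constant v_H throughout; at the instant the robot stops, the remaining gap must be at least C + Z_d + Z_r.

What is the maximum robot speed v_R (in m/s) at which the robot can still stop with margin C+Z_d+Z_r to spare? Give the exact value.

quadratic (1/6)·v² + (109/150)·v + (-451/4000) = 0
  disc = (109/150)² − 4·(1/6)·(-451/4000) = 54289/90000 ; √disc = 233/300
  v_R = (−(109/150) + 233/300) / (2·(1/6)) = 3/20 m/s
check:
T_s = v_R/a_R = (3/20)/3 = 0.0500 s
robot in T_r: 0.1500·0.0600 = 0.0090 m
braking distance = 0.1500²/(2·3.0000) = 0.0037 m
human closes 2.0000·0.1100 = 0.2200 m
margins: 0.0000+0.0200+0.0150 = 0.0350 m
sum ≈ 0.0090+0.0037+0.2200+0.0350 ≈ 0.2677 m = S ✓

v_R_max = 3/20 m/s = 0.1500 m/s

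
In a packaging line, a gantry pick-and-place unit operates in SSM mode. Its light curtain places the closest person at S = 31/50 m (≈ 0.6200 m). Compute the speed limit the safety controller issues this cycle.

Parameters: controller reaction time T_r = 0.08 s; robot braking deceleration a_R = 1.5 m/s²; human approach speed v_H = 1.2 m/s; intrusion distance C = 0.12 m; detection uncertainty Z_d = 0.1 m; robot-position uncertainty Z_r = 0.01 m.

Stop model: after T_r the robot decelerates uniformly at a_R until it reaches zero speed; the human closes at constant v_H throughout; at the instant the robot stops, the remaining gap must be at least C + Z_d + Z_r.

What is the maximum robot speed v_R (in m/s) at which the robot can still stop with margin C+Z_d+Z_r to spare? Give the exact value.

collect terms ⇒ (1/3)·v_R² + (22/25)·v_R + (-147/500) = 0
  disc = (22/25)² − 4·(1/3)·(-147/500) = 729/625 ; √disc = 27/25
  v_R = (−(22/25) + 27/25) / (2·(1/3)) = 3/10 m/s
check:
stop time T_s = (3/10)/(3/2) = 0.2000 s
robot in T_r: 0.3000·0.0800 = 0.0240 m
robot covers 0.3000·0.2000 − ½·1.5000·0.2000² = 0.0300 m while stopping
person approaches 1.2000·(0.0800+0.2000) = 0.3360 m
residual clearance needed = 0.1200+0.1000+0.0100 = 0.2300 m
sum ≈ 0.0240+0.0300+0.3360+0.2300 ≈ 0.6200 m = S ✓

v_R_max = 3/10 m/s = 0.3000 m/s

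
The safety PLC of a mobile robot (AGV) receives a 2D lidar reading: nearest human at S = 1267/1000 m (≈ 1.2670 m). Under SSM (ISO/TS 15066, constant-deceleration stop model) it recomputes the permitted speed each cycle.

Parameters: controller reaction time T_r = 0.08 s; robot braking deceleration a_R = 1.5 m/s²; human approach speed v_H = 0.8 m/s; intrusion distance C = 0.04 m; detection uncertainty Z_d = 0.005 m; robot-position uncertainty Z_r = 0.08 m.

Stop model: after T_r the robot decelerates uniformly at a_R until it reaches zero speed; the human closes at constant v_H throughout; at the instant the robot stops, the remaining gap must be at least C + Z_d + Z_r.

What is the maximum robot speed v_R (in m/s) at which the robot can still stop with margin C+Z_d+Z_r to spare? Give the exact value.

collect terms ⇒ (1/3)·v_R² + (46/75)·v_R + (-539/500) = 0
  disc = (46/75)² − 4·(1/3)·(-539/500) = 10201/5625 ; √disc = 101/75
  v_R = (−(46/75) + 101/75) / (2·(1/3)) = 11/10 m/s
check:
braking lasts T_s = (11/10)/(3/2) = 0.7333 s
reaction-phase robot travel = 1.1000·0.0800 = 0.0880 m
robot covers 1.1000·0.7333 − ½·1.5000·0.7333² = 0.4033 m while stopping
person approaches 0.8000·(0.0800+0.7333) = 0.6507 m
residual clearance needed = 0.0400+0.0050+0.0800 = 0.1250 m
sum ≈ 0.0880+0.4033+0.6507+0.1250 ≈ 1.2670 m = S ✓

v_R_max = 11/10 m/s = 1.1000 m/s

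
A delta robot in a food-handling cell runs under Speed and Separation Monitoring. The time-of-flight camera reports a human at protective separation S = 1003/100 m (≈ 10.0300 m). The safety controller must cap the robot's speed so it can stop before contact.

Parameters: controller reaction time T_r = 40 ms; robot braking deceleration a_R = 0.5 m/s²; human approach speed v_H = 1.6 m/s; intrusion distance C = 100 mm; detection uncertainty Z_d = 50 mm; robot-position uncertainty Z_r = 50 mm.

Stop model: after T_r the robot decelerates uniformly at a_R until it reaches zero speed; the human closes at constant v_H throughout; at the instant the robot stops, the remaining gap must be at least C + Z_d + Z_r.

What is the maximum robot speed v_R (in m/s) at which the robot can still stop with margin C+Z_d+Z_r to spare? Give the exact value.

quadratic (1)·v² + (81/25)·v + (-4883/500) = 0
  disc = (81/25)² − 4·(1)·(-4883/500) = 30976/625 ; √disc = 176/25
  v_R = (−(81/25) + 176/25) / (2·(1)) = 19/10 m/s
check:
T_s = v_R/a_R = (19/10)/(1/2) = 3.8000 s
robot covers v_R·T_r = 1.9000·0.0400 = 0.0760 m before braking
braking distance = 1.9000²/(2·0.5000) = 3.6100 m
human closes 1.6000·3.8400 = 6.1440 m
C+Z_d+Z_r = 0.1000+0.0500+0.0500 = 0.2000 m
sum ≈ 0.0760+3.6100+6.1440+0.2000 ≈ 10.0300 m = S ✓

v_R_max = 19/10 m/s = 1.9000 m/s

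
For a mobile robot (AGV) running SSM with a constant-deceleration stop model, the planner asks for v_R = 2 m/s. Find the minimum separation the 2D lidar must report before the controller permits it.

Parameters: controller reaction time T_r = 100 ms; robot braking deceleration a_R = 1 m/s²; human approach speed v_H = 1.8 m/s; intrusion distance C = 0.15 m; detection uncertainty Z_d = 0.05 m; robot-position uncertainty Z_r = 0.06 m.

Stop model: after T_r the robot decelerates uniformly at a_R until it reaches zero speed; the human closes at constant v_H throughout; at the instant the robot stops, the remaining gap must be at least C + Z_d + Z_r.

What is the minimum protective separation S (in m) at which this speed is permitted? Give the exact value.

T_s = v_R/a_R = 2/1 = 2.0000 s
robot in T_r: 2.0000·0.1000 = 0.2000 m
robot covers 2.0000·2.0000 − ½·1.0000·2.0000² = 2.0000 m while stopping
human over T_r+T_s: 1.8000·(0.1000+2.0000) = 3.7800 m
C+Z_d+Z_r = 0.1500+0.0500+0.0600 = 0.2600 m
S_min ≈ 0.2000+2.0000+3.7800+0.2600  ⇒  S_min = 156/25 m

S_min = 156/25 m = 6.2400 m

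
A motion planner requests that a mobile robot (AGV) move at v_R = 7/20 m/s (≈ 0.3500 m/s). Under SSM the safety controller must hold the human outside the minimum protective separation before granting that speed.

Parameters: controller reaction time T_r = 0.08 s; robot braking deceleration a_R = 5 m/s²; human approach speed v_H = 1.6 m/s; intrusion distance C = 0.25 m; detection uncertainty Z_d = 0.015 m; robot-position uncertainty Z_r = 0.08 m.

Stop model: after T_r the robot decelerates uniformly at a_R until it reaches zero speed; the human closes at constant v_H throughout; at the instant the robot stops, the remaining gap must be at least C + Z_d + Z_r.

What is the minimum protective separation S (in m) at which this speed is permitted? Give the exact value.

T_s = v_R/a_R = (7/20)/5 = 0.0700 s
robot covers v_R·T_r = 0.3500·0.0800 = 0.0280 m before braking
braking distance = 0.3500²/(2·5.0000) = 0.0123 m
human closes 1.6000·0.1500 = 0.2400 m
residual clearance needed = 0.2500+0.0150+0.0800 = 0.3450 m
S_min ≈ 0.0280+0.0123+0.2400+0.3450  ⇒  S_min = 2501/4000 m

S_min = 2501/4000 m = 0.6252 m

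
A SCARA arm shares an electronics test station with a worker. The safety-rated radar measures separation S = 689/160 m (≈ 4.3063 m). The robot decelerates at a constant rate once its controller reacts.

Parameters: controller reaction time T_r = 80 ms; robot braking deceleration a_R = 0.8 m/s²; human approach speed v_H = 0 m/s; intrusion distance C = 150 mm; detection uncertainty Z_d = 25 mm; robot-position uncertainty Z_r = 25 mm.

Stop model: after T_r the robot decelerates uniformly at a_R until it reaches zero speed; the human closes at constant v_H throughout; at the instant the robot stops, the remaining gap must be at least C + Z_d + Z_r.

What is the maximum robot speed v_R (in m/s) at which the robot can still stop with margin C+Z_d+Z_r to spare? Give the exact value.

v_R_max = 5/2 m/s = 2.5000 m/s

quadratic (5/8)·v² + (2/25)·v + (-657/160) = 0
  disc = (2/25)² − 4·(5/8)·(-657/160) = 410881/40000 ; √disc = 641/200
  v_R = (−(2/25) + 641/200) / (2·(5/8)) = 5/2 m/s
check:
braking lasts T_s = (5/2)/(4/5) = 3.1250 s
robot covers v_R·T_r = 2.5000·0.0800 = 0.2000 m before braking
robot under decel: 2.5000²/(2·0.8000) = 3.9062 m
person approaches 0.0000·(0.0800+3.1250) = 0.0000 m
C+Z_d+Z_r = 0.1500+0.0250+0.0250 = 0.2000 m
sum ≈ 0.2000+3.9062+0.0000+0.2000 ≈ 4.3063 m = S ✓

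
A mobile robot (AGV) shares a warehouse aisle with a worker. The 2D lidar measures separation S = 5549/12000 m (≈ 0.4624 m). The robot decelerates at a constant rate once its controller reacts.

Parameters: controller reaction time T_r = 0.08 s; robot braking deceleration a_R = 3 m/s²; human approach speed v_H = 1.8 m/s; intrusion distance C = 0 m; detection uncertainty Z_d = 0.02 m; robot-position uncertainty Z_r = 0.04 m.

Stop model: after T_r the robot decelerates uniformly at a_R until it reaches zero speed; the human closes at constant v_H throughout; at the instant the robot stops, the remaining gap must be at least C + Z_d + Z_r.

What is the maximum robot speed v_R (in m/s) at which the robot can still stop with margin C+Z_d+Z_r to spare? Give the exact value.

collect terms ⇒ (1/6)·v_R² + (17/25)·v_R + (-3101/12000) = 0
  disc = (17/25)² − 4·(1/6)·(-3101/12000) = 57121/90000 ; √disc = 239/300
  v_R = (−(17/25) + 239/300) / (2·(1/6)) = 7/20 m/s
check:
T_s = v_R/a_R = (7/20)/3 = 0.1167 s
robot covers v_R·T_r = 0.3500·0.0800 = 0.0280 m before braking
braking distance = 0.3500²/(2·3.0000) = 0.0204 m
person approaches 1.8000·(0.0800+0.1167) = 0.3540 m
margins: 0.0000+0.0200+0.0400 = 0.0600 m
sum ≈ 0.0280+0.0204+0.3540+0.0600 ≈ 0.4624 m = S ✓

v_R_max = 7/20 m/s = 0.3500 m/s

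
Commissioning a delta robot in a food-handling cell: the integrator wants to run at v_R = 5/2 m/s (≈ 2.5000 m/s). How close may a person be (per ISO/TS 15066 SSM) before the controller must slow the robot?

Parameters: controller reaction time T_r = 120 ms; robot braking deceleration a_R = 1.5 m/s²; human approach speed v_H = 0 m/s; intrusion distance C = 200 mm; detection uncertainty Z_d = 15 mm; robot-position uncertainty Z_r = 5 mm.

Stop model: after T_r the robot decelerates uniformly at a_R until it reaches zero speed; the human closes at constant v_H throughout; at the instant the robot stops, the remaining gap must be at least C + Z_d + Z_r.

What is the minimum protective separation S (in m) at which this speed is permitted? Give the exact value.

S_min = 781/300 m = 2.6033 m

braking lasts T_s = (5/2)/(3/2) = 1.6667 s
robot in T_r: 2.5000·0.1200 = 0.3000 m
robot under decel: 2.5000²/(2·1.5000) = 2.0833 m
human closes 0.0000·1.7867 = 0.0000 m
margins: 0.2000+0.0150+0.0050 = 0.2200 m
S_min ≈ 0.3000+2.0833+0.0000+0.2200  ⇒  S_min = 781/300 m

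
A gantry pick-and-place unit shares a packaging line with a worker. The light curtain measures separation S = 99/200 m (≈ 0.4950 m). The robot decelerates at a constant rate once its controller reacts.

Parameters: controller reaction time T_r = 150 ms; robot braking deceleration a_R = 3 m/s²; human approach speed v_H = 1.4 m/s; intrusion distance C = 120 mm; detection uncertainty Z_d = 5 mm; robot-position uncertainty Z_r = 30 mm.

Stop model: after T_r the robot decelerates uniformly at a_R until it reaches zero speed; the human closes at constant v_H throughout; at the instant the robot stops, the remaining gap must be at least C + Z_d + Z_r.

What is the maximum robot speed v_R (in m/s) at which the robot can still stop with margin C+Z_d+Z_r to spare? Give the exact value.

v_R_max = 1/5 m/s = 0.2000 m/s

quadratic (1/6)·v² + (37/60)·v + (-13/100) = 0
  disc = (37/60)² − 4·(1/6)·(-13/100) = 1681/3600 ; √disc = 41/60
  v_R = (−(37/60) + 41/60) / (2·(1/6)) = 1/5 m/s
check:
stop time T_s = (1/5)/3 = 0.0667 s
reaction-phase robot travel = 0.2000·0.1500 = 0.0300 m
robot covers 0.2000·0.0667 − ½·3.0000·0.0667² = 0.0067 m while stopping
person approaches 1.4000·(0.1500+0.0667) = 0.3033 m
margins: 0.1200+0.0050+0.0300 = 0.1550 m
sum ≈ 0.0300+0.0067+0.3033+0.1550 ≈ 0.4950 m = S ✓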